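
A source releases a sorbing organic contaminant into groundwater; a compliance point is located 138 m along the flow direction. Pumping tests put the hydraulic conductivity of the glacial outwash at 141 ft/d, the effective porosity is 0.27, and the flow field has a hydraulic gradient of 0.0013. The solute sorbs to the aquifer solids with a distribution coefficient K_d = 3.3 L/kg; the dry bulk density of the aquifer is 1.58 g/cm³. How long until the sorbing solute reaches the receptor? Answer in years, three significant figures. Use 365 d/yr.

37.1 years

K = 141 ft/d × 0.3048 = 42.98 m/d
Specific discharge q = 42.98 × 0.0013 = 0.05587 m/d
Average linear velocity = 0.05587 / 0.27 = 0.2069 m/d
Retardation R = 1 + ρ_b·K_d/n = 1 + 1.58×3.3/0.27 = 20.31
Contaminant velocity v_c = v/R = 0.2069/20.31 = 0.01019 m/d
t = L/v_c = 138/0.01019 = 13550 d
   = 13550/365 = 37.1 yr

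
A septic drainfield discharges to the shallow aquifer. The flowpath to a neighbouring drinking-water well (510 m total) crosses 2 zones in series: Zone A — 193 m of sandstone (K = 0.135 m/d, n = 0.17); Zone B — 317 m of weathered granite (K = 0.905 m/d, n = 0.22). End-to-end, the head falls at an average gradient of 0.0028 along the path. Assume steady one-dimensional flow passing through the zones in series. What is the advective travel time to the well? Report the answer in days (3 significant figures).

For zones in series the flux q is common to all zones; the equivalent conductivity is the harmonic (thickness-weighted) mean, K_eq = L_total / Σ(L_j/K_j).
Σ(L/K) = 193/0.135 + 317/0.905 = 1430 + 350.3 = 1780 d
K_eq = L_total / Σ(L/K) = 510 / 1780 = 0.2865 m/d
q = K_eq · i = 0.2865 × 0.0028 = 8.023e-4 m/d (same in every zone)
Zone A: v = q/n = 8.023e-4/0.17 = 0.004719 m/d → t_A = 193/0.004719 = 40900 d
Zone B: v = q/n = 8.023e-4/0.22 = 0.003647 m/d → t_B = 317/0.003647 = 86930 d
Total t = 40900 + 86930 = 127800 d

128000 days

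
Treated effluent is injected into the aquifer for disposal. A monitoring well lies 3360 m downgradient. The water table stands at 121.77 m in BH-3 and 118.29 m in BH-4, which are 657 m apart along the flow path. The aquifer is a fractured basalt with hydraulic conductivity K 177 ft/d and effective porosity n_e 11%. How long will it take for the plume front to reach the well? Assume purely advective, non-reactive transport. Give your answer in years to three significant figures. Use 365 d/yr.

Hydraulic gradient i = (121.77 − 118.29) / 657 = 3.48 / 657 = 0.005297
K = 177 ft/d × 0.3048 = 53.95 m/d
q = Ki = 53.95 × 0.005297 = 0.2858 m/d
Seepage velocity v = q / n = 0.2858 / 0.11 = 2.598 m/d
t = L / v = 3360 / 2.598 = 1293 d
   = 1293 / 365 = 3.54 yr

3.54 years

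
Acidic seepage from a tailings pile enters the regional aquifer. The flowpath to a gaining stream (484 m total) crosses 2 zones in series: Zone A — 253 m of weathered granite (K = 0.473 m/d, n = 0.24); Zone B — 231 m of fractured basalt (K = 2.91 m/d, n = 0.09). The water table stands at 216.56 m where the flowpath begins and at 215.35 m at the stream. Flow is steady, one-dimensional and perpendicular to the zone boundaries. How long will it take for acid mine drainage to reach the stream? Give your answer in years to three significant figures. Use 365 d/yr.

113 years

Total head drop ΔH = 216.56 − 215.35 = 1.21 m
Steady 1-D flow in series ⇒ the Darcy flux q is identical in every zone and the zone head losses add (resistances L/K in series).
Σ(L/K) = 253/0.473 + 231/2.91 = 534.9 + 79.38 = 614.3 d
q = ΔH / Σ(L/K) = 1.21 / 614.3 = 0.001970 m/d (same in every zone)
Zone A: v = q/n = 0.001970/0.24 = 0.008208 m/d → t_A = 253/0.008208 = 30820 d
Zone B: v = q/n = 0.001970/0.09 = 0.02189 m/d → t_B = 231/0.02189 = 10550 d
Total t = 30820 + 10550 = 41380 d
   = 41380 / 365 = 113 yr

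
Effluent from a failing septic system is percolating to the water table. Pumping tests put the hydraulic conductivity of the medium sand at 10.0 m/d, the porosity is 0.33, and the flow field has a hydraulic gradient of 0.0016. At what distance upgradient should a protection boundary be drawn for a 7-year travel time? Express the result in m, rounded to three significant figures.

124 m

Darcy flux q = K·i = 10.0 × 0.0016 = 0.01600 m/d
v_s = q/n_e = 0.01600/0.33 = 0.04848 m/d
T = 7 yr × 365 = 2555 d
L = v × T = 0.04848 × 2555 = 123.9 m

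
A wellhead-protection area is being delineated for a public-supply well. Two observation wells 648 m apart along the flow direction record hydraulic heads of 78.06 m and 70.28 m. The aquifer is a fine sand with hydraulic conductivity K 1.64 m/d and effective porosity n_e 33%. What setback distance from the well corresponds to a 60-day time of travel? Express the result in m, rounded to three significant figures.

Hydraulic gradient i = (78.06 − 70.28) / 648 = 7.78 / 648 = 0.01201
Specific discharge q = 1.64 × 0.01201 = 0.01969 m/d
Seepage velocity v = q / n = 0.01969 / 0.33 = 0.05967 m/d
L = v × T = 0.05967 × 60 = 3.580 m

3.58 m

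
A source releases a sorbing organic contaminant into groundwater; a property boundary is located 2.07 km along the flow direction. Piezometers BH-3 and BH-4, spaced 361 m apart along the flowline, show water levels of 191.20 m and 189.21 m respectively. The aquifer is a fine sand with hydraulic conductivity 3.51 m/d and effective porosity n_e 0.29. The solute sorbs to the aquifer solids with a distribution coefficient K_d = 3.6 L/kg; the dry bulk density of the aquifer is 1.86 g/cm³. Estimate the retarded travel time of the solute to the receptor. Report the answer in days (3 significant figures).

747000 days

Hydraulic gradient i = (191.20 − 189.21) / 361 = 1.99 / 361 = 0.005512
q = Ki = 3.51 × 0.005512 = 0.01935 m/d
v = Ki/n = 3.51·0.005512/0.29 = 0.06672 m/d
Retardation R = 1 + ρ_b·K_d/n = 1 + 1.86×3.6/0.29 = 24.09
Contaminant velocity v_c = v/R = 0.06672/24.09 = 0.002770 m/d
L = 2.07 km = 2070 m
t = L/v_c = 2070/0.002770 = 747400 d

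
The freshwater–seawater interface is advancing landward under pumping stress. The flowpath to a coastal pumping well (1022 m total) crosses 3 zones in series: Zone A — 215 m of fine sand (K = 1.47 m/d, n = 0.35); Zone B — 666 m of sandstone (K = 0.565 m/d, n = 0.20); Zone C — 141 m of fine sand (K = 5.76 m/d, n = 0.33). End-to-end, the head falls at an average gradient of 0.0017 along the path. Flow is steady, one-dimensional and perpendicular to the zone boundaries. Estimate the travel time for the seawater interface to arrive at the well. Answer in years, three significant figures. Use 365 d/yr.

543 years

Continuity: the same q passes through each zone, so ΔH = q·Σ(L_j/K_j) — the zones act as resistances in series.
Σ(L/K) = 215/1.47 + 666/0.565 + 141/5.76 = 146.3 + 1179 + 24.48 = 1349 d
K_eq = L_total / Σ(L/K) = 1022 / 1349 = 0.7573 m/d
q = K_eq · i = 0.7573 × 0.0017 = 0.001287 m/d (same in every zone)
Zone A: v = q/n = 0.001287/0.35 = 0.003678 m/d → t_A = 215/0.003678 = 58450 d
Zone B: v = q/n = 0.001287/0.20 = 0.006437 m/d → t_B = 666/0.006437 = 103500 d
Zone C: v = q/n = 0.001287/0.33 = 0.003901 m/d → t_C = 141/0.003901 = 36140 d
Total t = 58450 + 103500 + 36140 = 198100 d
   = 198100 / 365 = 543 yr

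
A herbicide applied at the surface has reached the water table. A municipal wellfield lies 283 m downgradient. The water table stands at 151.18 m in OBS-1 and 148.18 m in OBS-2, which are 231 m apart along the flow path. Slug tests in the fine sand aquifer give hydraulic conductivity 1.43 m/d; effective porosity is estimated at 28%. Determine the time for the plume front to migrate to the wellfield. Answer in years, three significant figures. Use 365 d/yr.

Hydraulic gradient i = (151.18 − 148.18) / 231 = 3.00 / 231 = 0.01299
Darcy flux q = K·i = 1.43 × 0.01299 = 0.01857 m/d
Seepage velocity v = q / n = 0.01857 / 0.28 = 0.06633 m/d
t = L / v = 283 / 0.06633 = 4267 d
   = 4267 / 365 = 11.7 yr

11.7 years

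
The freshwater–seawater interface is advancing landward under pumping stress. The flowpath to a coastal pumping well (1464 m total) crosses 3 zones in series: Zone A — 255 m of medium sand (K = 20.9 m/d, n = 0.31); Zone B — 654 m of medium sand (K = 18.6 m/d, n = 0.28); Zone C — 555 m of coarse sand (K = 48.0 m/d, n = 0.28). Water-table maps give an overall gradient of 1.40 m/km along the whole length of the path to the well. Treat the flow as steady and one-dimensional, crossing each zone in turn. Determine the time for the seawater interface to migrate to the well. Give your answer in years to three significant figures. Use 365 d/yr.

32.9 years

For zones in series the flux q is common to all zones; the equivalent conductivity is the harmonic (thickness-weighted) mean, K_eq = L_total / Σ(L_j/K_j).
Σ(L/K) = 255/20.9 + 654/18.6 + 555/48.0 = 12.20 + 35.16 + 11.56 = 58.92 d
K_eq = L_total / Σ(L/K) = 1464 / 58.92 = 24.85 m/d
q = K_eq · i = 24.85 × 0.0014 = 0.03478 m/d (same in every zone)
Zone A: v = q/n = 0.03478/0.31 = 0.1122 m/d → t_A = 255/0.1122 = 2273 d
Zone B: v = q/n = 0.03478/0.28 = 0.1242 m/d → t_B = 654/0.1242 = 5265 d
Zone C: v = q/n = 0.03478/0.28 = 0.1242 m/d → t_C = 555/0.1242 = 4468 d
Total t = 2273 + 5265 + 4468 = 12000 d
   = 12000 / 365 = 32.9 yr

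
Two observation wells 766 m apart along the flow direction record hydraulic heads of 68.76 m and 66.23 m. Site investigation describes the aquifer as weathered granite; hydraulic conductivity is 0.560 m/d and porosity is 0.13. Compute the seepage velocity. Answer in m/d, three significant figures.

Hydraulic gradient i = (68.76 − 66.23) / 766 = 2.53 / 766 = 0.003303
Specific discharge q = 0.560 × 0.003303 = 0.001850 m/d
Seepage velocity v = q / n = 0.001850 / 0.13 = 0.01423 m/d

0.0142 m/d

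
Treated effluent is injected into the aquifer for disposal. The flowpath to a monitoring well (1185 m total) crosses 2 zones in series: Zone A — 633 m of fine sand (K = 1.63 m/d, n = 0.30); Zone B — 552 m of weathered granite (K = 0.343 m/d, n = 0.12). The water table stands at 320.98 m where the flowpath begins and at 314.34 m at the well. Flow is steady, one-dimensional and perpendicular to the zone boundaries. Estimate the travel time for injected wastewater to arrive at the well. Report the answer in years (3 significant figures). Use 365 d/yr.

Total head drop ΔH = 320.98 − 314.34 = 6.64 m
Continuity: the same q passes through each zone, so ΔH = q·Σ(L_j/K_j) — the zones act as resistances in series.
Σ(L/K) = 633/1.63 + 552/0.343 = 388.3 + 1609 = 1998 d
q = ΔH / Σ(L/K) = 6.64 / 1998 = 0.003324 m/d (same in every zone)
Zone A: v = q/n = 0.003324/0.30 = 0.01108 m/d → t_A = 633/0.01108 = 57130 d
Zone B: v = q/n = 0.003324/0.12 = 0.02770 m/d → t_B = 552/0.02770 = 19930 d
Total t = 57130 + 19930 = 77060 d
   = 77060 / 365 = 211 yr

211 years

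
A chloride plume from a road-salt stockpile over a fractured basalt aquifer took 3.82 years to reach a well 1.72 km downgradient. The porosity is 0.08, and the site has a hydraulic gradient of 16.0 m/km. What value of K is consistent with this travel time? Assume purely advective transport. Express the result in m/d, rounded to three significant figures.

6.17 m/d

t = 3.82 years = 1394 d
L = 1.72 km = 1720 m
v = L / t = 1720 / 1394 = 1.234 m/d
K = v · n / i = 1.234 × 0.08 / 0.016 = 6.17 m/d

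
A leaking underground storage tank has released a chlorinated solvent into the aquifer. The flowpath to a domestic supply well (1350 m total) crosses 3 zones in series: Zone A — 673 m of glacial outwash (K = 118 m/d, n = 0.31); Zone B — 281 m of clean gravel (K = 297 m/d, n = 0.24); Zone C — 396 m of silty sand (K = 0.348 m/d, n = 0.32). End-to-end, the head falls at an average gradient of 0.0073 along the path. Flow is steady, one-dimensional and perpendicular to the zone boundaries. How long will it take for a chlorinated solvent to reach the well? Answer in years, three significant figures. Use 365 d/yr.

Steady 1-D flow in series ⇒ the Darcy flux q is identical in every zone and the zone head losses add (resistances L/K in series).
Σ(L/K) = 673/118 + 281/297 + 396/0.348 = 5.703 + 0.9461 + 1138 = 1145 d
K_eq = L_total / Σ(L/K) = 1350 / 1145 = 1.179 m/d
q = K_eq · i = 1.179 × 0.0073 = 0.008610 m/d (same in every zone)
Zone A: v = q/n = 0.008610/0.31 = 0.02777 m/d → t_A = 673/0.02777 = 24230 d
Zone B: v = q/n = 0.008610/0.24 = 0.03588 m/d → t_B = 281/0.03588 = 7833 d
Zone C: v = q/n = 0.008610/0.32 = 0.02691 m/d → t_C = 396/0.02691 = 14720 d
Total t = 24230 + 7833 + 14720 = 46780 d
   = 46780 / 365 = 128 yr

128 years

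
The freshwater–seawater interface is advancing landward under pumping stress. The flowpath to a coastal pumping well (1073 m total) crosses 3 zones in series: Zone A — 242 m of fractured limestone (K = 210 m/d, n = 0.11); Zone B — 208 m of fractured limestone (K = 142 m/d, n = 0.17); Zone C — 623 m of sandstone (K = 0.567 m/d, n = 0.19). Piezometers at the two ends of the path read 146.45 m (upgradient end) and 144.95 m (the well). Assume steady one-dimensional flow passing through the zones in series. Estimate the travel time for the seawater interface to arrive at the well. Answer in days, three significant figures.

132000 days

Total head drop ΔH = 146.45 − 144.95 = 1.50 m
Steady 1-D flow in series ⇒ the Darcy flux q is identical in every zone and the zone head losses add (resistances L/K in series).
Σ(L/K) = 242/210 + 208/142 + 623/0.567 = 1.152 + 1.465 + 1099 = 1101 d
q = ΔH / Σ(L/K) = 1.50 / 1101 = 0.001362 m/d (same in every zone)
Zone A: v = q/n = 0.001362/0.11 = 0.01238 m/d → t_A = 242/0.01238 = 19550 d
Zone B: v = q/n = 0.001362/0.17 = 0.008011 m/d → t_B = 208/0.008011 = 25960 d
Zone C: v = q/n = 0.001362/0.19 = 0.007168 m/d → t_C = 623/0.007168 = 86910 d
Total t = 19550 + 25960 + 86910 = 132400 d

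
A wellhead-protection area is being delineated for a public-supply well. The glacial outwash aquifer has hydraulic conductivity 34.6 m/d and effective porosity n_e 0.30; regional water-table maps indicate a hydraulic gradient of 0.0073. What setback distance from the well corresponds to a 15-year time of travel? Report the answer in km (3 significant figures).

4.61 km

Specific discharge q = 34.6 × 0.0073 = 0.2526 m/d
Average linear velocity = 0.2526 / 0.30 = 0.8419 m/d
T = 15 yr × 365 = 5475 d
L = v × T = 0.8419 × 5475 = 4610 m
   = 4.61 km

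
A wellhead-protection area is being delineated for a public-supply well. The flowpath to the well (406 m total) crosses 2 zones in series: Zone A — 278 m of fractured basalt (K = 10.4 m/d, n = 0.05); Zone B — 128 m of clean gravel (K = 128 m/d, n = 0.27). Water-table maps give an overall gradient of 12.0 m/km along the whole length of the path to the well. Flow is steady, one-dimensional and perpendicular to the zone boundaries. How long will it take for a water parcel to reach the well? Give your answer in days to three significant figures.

276 days

For zones in series the flux q is common to all zones; the equivalent conductivity is the harmonic (thickness-weighted) mean, K_eq = L_total / Σ(L_j/K_j).
Σ(L/K) = 278/10.4 + 128/128 = 26.73 + 1.000 = 27.73 d
K_eq = L_total / Σ(L/K) = 406 / 27.73 = 14.64 m/d
q = K_eq · i = 14.64 × 0.012 = 0.1757 m/d (same in every zone)
Zone A: v = q/n = 0.1757/0.05 = 3.514 m/d → t_A = 278/3.514 = 79.12 d
Zone B: v = q/n = 0.1757/0.27 = 0.6507 m/d → t_B = 128/0.6507 = 196.7 d
Total t = 79.12 + 196.7 = 275.8 d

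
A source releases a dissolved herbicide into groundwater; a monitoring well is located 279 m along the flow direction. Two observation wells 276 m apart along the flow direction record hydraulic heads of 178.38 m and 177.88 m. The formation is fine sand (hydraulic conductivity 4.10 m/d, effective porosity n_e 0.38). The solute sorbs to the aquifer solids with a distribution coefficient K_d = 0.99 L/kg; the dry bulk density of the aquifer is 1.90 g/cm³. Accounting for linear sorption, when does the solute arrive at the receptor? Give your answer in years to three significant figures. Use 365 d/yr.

233 years

Hydraulic gradient i = (178.38 − 177.88) / 276 = 0.50 / 276 = 0.001812
Specific discharge q = 4.10 × 0.001812 = 0.007428 m/d
Average linear velocity = 0.007428 / 0.38 = 0.01955 m/d
Retardation R = 1 + ρ_b·K_d/n = 1 + 1.90×0.99/0.38 = 5.950
Contaminant velocity v_c = v/R = 0.01955/5.950 = 0.003285 m/d
t = L/v_c = 279/0.003285 = 84930 d
   = 84930/365 = 233 yr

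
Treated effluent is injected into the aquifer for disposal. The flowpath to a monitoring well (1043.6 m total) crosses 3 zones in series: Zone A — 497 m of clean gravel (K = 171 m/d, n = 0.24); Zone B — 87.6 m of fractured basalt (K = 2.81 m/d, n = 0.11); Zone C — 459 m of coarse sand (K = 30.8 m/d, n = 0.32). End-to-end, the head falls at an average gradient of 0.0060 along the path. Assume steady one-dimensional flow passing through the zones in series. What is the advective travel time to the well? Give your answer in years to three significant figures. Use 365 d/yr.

Steady 1-D flow in series ⇒ the Darcy flux q is identical in every zone and the zone head losses add (resistances L/K in series).
Σ(L/K) = 497/171 + 87.6/2.81 + 459/30.8 = 2.906 + 31.17 + 14.90 = 48.98 d
K_eq = L_total / Σ(L/K) = 1043.6 / 48.98 = 21.31 m/d
q = K_eq · i = 21.31 × 0.0060 = 0.1278 m/d (same in every zone)
Zone A: v = q/n = 0.1278/0.24 = 0.5326 m/d → t_A = 497/0.5326 = 933.1 d
Zone B: v = q/n = 0.1278/0.11 = 1.162 m/d → t_B = 87.6/1.162 = 75.38 d
Zone C: v = q/n = 0.1278/0.32 = 0.3995 m/d → t_C = 459/0.3995 = 1149 d
Total t = 933.1 + 75.38 + 1149 = 2158 d
   = 2158 / 365 = 5.91 yr

5.91 years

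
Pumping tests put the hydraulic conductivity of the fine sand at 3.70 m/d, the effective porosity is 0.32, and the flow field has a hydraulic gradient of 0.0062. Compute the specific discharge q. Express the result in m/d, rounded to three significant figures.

0.0229 m/d

Darcy flux q = K·i = 3.70 × 0.0062 = 0.02294 m/d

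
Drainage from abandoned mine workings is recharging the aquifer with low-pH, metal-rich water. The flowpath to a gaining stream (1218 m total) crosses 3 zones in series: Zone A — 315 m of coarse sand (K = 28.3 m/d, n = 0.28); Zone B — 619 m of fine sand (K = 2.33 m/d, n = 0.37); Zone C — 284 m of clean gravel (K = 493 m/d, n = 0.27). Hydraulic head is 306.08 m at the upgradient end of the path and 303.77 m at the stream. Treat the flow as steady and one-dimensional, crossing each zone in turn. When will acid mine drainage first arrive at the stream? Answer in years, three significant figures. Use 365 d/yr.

130 years

Total head drop ΔH = 306.08 − 303.77 = 2.31 m
Continuity: the same q passes through each zone, so ΔH = q·Σ(L_j/K_j) — the zones act as resistances in series.
Σ(L/K) = 315/28.3 + 619/2.33 + 284/493 = 11.13 + 265.7 + 0.5761 = 277.4 d
q = ΔH / Σ(L/K) = 2.31 / 277.4 = 0.008328 m/d (same in every zone)
Zone A: v = q/n = 0.008328/0.28 = 0.02974 m/d → t_A = 315/0.02974 = 10590 d
Zone B: v = q/n = 0.008328/0.37 = 0.02251 m/d → t_B = 619/0.02251 = 27500 d
Zone C: v = q/n = 0.008328/0.27 = 0.03085 m/d → t_C = 284/0.03085 = 9207 d
Total t = 10590 + 27500 + 9207 = 47300 d
   = 47300 / 365 = 130 yr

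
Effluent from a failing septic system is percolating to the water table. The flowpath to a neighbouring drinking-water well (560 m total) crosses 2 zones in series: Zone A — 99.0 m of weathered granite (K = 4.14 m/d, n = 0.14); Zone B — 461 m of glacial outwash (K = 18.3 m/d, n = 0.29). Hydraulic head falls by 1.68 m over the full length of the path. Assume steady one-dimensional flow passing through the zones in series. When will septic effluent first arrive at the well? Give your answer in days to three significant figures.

4310 days

Continuity: the same q passes through each zone, so ΔH = q·Σ(L_j/K_j) — the zones act as resistances in series.
Σ(L/K) = 99.0/4.14 + 461/18.3 = 23.91 + 25.19 = 49.10 d
q = ΔH / Σ(L/K) = 1.68 / 49.10 = 0.03421 m/d (same in every zone)
Zone A: v = q/n = 0.03421/0.14 = 0.2444 m/d → t_A = 99.0/0.2444 = 405.1 d
Zone B: v = q/n = 0.03421/0.29 = 0.1180 m/d → t_B = 461/0.1180 = 3908 d
Total t = 405.1 + 3908 = 4313 d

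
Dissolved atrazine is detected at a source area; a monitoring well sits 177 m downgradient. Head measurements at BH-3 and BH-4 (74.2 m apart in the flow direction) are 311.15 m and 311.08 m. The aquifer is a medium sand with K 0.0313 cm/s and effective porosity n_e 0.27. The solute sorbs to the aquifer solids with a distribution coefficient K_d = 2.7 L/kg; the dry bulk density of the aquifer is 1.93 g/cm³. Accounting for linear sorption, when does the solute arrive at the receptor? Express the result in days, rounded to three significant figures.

38000 days

Hydraulic gradient i = (311.15 − 311.08) / 74.2 = 0.07 / 74.2 = 9.434e-4
K = 0.0313 cm/s × 864 = 27.04 m/d
Darcy flux q = K·i = 27.04 × 9.434e-4 = 0.02551 m/d
v = Ki/n = 27.04·9.434e-4/0.27 = 0.09449 m/d
Retardation R = 1 + ρ_b·K_d/n = 1 + 1.93×2.7/0.27 = 20.30
Contaminant velocity v_c = v/R = 0.09449/20.30 = 0.004655 m/d
t = L/v_c = 177/0.004655 = 38030 d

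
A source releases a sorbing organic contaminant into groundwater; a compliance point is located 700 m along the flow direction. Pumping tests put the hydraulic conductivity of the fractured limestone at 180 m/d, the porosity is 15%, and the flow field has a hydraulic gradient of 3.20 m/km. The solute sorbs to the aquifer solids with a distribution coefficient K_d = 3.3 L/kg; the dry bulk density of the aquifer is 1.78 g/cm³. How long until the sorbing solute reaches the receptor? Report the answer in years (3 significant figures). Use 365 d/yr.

q = Ki = 180 × 0.0032 = 0.5760 m/d
v = Ki/n = 180·0.0032/0.15 = 3.840 m/d
Retardation R = 1 + ρ_b·K_d/n = 1 + 1.78×3.3/0.15 = 40.16
Contaminant velocity v_c = v/R = 3.840/40.16 = 0.09562 m/d
t = L/v_c = 700/0.09562 = 7321 d
   = 7321/365 = 20.1 yr

20.1 years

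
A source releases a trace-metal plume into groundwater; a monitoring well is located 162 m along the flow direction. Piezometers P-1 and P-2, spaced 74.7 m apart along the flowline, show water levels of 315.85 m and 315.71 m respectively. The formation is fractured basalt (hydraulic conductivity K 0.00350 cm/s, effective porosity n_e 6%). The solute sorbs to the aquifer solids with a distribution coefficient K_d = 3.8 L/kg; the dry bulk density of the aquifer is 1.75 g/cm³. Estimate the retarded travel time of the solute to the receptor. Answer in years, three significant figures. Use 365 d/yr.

525 years

Hydraulic gradient i = (315.85 − 315.71) / 74.7 = 0.14 / 74.7 = 0.001874
K = 0.00350 cm/s × 864 = 3.024 m/d
Darcy flux q = K·i = 3.024 × 0.001874 = 0.005667 m/d
Average linear velocity = 0.005667 / 0.06 = 0.09446 m/d
Retardation R = 1 + ρ_b·K_d/n = 1 + 1.75×3.8/0.06 = 111.8
Contaminant velocity v_c = v/R = 0.09446/111.8 = 8.446e-4 m/d
t = L/v_c = 162/8.446e-4 = 191800 d
   = 191800/365 = 525 yr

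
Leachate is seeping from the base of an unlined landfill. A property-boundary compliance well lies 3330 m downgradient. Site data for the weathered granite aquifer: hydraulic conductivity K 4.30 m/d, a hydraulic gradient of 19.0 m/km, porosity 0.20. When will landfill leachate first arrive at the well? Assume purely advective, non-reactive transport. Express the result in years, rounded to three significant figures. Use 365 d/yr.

q = Ki = 4.30 × 0.019 = 0.08170 m/d
v = Ki/n = 4.30·0.019/0.20 = 0.4085 m/d
t = L / v = 3330 / 0.4085 = 8152 d
   = 8152 / 365 = 22.3 yr

22.3 years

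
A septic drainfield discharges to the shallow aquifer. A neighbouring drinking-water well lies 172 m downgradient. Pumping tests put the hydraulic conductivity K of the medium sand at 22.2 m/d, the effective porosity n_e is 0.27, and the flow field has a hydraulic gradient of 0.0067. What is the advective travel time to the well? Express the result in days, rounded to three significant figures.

312 days

Specific discharge q = 22.2 × 0.0067 = 0.1487 m/d
v = Ki/n = 22.2·0.0067/0.27 = 0.5509 m/d
t = L / v = 172 / 0.5509 = 312.2 d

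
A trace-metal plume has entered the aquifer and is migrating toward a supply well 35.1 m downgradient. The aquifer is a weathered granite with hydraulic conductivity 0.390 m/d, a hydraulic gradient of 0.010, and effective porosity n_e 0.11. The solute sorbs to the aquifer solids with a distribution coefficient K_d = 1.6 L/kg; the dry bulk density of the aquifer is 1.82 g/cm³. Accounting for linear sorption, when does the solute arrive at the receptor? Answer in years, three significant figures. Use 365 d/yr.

Specific discharge q = 0.390 × 0.010 = 0.003900 m/d
v = Ki/n = 0.390·0.010/0.11 = 0.03545 m/d
Retardation R = 1 + ρ_b·K_d/n = 1 + 1.82×1.6/0.11 = 27.47
Contaminant velocity v_c = v/R = 0.03545/27.47 = 0.001291 m/d
t = L/v_c = 35.1/0.001291 = 27200 d
   = 27200/365 = 74.5 yr

74.5 years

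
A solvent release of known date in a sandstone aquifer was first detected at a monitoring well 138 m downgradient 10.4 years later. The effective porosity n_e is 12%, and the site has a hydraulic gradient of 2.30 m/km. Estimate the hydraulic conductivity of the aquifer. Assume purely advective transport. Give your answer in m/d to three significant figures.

1.90 m/d

t = 10.4 years = 3796 d
v = L / t = 138 / 3796 = 0.03635 m/d
K = v · n / i = 0.03635 × 0.12 / 0.0023 = 1.90 m/d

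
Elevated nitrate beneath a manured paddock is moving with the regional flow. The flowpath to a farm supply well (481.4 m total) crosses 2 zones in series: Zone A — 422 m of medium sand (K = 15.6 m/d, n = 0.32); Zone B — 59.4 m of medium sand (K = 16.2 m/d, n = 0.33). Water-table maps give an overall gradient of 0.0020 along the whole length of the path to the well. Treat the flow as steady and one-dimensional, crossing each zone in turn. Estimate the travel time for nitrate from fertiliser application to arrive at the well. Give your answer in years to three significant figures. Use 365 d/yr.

13.5 years

Continuity: the same q passes through each zone, so ΔH = q·Σ(L_j/K_j) — the zones act as resistances in series.
Σ(L/K) = 422/15.6 + 59.4/16.2 = 27.05 + 3.667 = 30.72 d
K_eq = L_total / Σ(L/K) = 481.4 / 30.72 = 15.67 m/d
q = K_eq · i = 15.67 × 0.0020 = 0.03134 m/d (same in every zone)
Zone A: v = q/n = 0.03134/0.32 = 0.09795 m/d → t_A = 422/0.09795 = 4308 d
Zone B: v = q/n = 0.03134/0.33 = 0.09498 m/d → t_B = 59.4/0.09498 = 625.4 d
Total t = 4308 + 625.4 = 4934 d
   = 4934 / 365 = 13.5 yr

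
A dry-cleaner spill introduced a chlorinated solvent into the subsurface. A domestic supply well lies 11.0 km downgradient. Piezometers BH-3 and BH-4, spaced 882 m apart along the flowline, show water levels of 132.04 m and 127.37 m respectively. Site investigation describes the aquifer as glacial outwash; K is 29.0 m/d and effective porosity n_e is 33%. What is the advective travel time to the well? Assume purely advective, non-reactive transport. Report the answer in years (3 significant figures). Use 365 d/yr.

64.8 years

Hydraulic gradient i = (132.04 − 127.37) / 882 = 4.67 / 882 = 0.005295
q = Ki = 29.0 × 0.005295 = 0.1535 m/d
v = Ki/n = 29.0·0.005295/0.33 = 0.4653 m/d
L = 11.0 km = 11000 m
t = L / v = 11000 / 0.4653 = 23640 d
   = 23640 / 365 = 64.8 yr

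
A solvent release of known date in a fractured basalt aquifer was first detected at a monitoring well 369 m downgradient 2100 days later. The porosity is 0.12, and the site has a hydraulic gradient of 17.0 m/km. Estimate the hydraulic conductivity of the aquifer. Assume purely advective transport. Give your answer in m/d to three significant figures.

1.24 m/d

v = L / t = 369 / 2100 = 0.1757 m/d
K = v · n / i = 0.1757 × 0.12 / 0.017 = 1.24 m/d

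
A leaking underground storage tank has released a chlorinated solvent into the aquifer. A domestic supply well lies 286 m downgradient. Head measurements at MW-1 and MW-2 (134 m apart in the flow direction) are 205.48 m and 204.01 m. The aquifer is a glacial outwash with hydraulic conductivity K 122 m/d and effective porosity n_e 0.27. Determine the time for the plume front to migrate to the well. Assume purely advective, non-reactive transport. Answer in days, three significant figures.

57.7 days

Hydraulic gradient i = (205.48 − 204.01) / 134 = 1.47 / 134 = 0.01097
q = Ki = 122 × 0.01097 = 1.338 m/d
v = Ki/n = 122·0.01097/0.27 = 4.957 m/d
t = L / v = 286 / 4.957 = 57.70 d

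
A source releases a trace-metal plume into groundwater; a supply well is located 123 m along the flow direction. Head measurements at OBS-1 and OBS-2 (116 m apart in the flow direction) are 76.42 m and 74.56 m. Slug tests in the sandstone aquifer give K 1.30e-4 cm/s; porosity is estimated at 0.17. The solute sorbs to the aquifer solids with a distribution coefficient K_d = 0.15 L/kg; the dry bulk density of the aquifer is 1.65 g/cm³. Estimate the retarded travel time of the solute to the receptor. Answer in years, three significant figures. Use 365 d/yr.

Hydraulic gradient i = (76.42 − 74.56) / 116 = 1.86 / 116 = 0.01603
K = 1.30e-4 cm/s × 864 = 0.1123 m/d
Darcy flux q = K·i = 0.1123 × 0.01603 = 0.001801 m/d
Average linear velocity = 0.001801 / 0.17 = 0.01059 m/d
Retardation R = 1 + ρ_b·K_d/n = 1 + 1.65×0.15/0.17 = 2.456
Contaminant velocity v_c = v/R = 0.01059/2.456 = 0.004314 m/d
t = L/v_c = 123/0.004314 = 28510 d
   = 28510/365 = 78.1 yr

78.1 years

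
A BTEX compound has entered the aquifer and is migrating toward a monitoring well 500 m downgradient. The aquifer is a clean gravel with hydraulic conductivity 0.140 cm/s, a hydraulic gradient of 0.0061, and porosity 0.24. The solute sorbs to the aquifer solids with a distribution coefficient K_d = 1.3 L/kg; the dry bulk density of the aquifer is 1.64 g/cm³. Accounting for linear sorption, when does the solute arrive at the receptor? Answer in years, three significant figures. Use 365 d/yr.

K = 0.140 cm/s × 864 = 121.0 m/d
Specific discharge q = 121.0 × 0.0061 = 0.7379 m/d
v = Ki/n = 121.0·0.0061/0.24 = 3.074 m/d
Retardation R = 1 + ρ_b·K_d/n = 1 + 1.64×1.3/0.24 = 9.883
Contaminant velocity v_c = v/R = 3.074/9.883 = 0.3111 m/d
t = L/v_c = 500/0.3111 = 1607 d
   = 1607/365 = 4.40 yr

4.40 years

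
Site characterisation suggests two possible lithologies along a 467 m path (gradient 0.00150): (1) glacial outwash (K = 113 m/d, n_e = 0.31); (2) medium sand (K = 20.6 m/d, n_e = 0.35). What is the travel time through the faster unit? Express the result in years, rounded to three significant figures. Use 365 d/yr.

2.34 years

Unit 1 (glacial outwash): v = 113×0.0015/0.31 = 0.5468 m/d, t = 467/0.5468 = 854.1 d
Unit 2 (medium sand): v = 20.6×0.0015/0.35 = 0.08829 m/d, t = 467/0.08829 = 5290 d
Faster: 854.1 d / 365 = 2.34 yr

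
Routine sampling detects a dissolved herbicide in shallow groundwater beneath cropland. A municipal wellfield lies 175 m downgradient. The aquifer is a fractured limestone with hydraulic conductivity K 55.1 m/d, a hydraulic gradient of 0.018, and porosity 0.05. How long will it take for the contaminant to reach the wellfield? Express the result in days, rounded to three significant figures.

8.82 days

Specific discharge q = 55.1 × 0.018 = 0.9918 m/d
Average linear velocity = 0.9918 / 0.05 = 19.84 m/d
t = L / v = 175 / 19.84 = 8.822 d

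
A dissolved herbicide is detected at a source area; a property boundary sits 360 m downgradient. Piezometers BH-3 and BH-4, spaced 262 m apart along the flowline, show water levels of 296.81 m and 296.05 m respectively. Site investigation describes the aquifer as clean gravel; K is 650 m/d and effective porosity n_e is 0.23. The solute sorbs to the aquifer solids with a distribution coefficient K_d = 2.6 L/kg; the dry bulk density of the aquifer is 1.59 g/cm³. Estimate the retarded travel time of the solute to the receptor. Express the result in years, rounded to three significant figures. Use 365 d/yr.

2.28 years

Hydraulic gradient i = (296.81 − 296.05) / 262 = 0.76 / 262 = 0.002901
Darcy flux q = K·i = 650 × 0.002901 = 1.885 m/d
Average linear velocity = 1.885 / 0.23 = 8.198 m/d
Retardation R = 1 + ρ_b·K_d/n = 1 + 1.59×2.6/0.23 = 18.97
Contaminant velocity v_c = v/R = 8.198/18.97 = 0.4321 m/d
t = L/v_c = 360/0.4321 = 833.2 d
   = 833.2/365 = 2.28 yr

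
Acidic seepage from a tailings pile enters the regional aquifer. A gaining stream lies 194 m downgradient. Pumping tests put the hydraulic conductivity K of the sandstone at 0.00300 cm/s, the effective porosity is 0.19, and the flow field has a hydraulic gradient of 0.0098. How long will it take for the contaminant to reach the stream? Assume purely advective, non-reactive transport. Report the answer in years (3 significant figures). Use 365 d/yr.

3.98 years

K = 0.00300 cm/s × 864 = 2.592 m/d
Darcy flux q = K·i = 2.592 × 0.0098 = 0.02540 m/d
v_s = q/n_e = 0.02540/0.19 = 0.1337 m/d
t = L / v = 194 / 0.1337 = 1451 d
   = 1451 / 365 = 3.98 yr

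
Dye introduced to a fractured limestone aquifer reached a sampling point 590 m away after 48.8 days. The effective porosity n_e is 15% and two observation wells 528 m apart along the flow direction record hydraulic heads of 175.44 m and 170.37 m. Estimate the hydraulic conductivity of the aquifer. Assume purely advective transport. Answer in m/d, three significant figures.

189 m/d

Hydraulic gradient i = (175.44 − 170.37) / 528 = 5.07 / 528 = 0.009602
v = L / t = 590 / 48.8 = 12.09 m/d
K = v · n / i = 12.09 × 0.15 / 0.009602 = 189 m/d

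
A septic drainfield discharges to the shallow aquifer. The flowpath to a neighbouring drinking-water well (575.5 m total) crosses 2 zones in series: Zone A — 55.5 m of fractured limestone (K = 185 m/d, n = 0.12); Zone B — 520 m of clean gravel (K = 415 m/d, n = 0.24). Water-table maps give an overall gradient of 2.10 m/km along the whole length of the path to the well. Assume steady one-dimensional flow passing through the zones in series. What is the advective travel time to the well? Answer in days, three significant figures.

Continuity: the same q passes through each zone, so ΔH = q·Σ(L_j/K_j) — the zones act as resistances in series.
Σ(L/K) = 55.5/185 + 520/415 = 0.3000 + 1.253 = 1.553 d
K_eq = L_total / Σ(L/K) = 575.5 / 1.553 = 370.6 m/d
q = K_eq · i = 370.6 × 0.0021 = 0.7782 m/d (same in every zone)
Zone A: v = q/n = 0.7782/0.12 = 6.485 m/d → t_A = 55.5/6.485 = 8.558 d
Zone B: v = q/n = 0.7782/0.24 = 3.242 m/d → t_B = 520/3.242 = 160.4 d
Total t = 8.558 + 160.4 = 168.9 d

169 days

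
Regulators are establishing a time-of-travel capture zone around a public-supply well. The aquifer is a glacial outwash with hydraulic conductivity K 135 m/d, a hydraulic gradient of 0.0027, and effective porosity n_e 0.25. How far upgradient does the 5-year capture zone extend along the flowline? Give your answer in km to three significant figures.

2.66 km

Specific discharge q = 135 × 0.0027 = 0.3645 m/d
v = Ki/n = 135·0.0027/0.25 = 1.458 m/d
T = 5 yr × 365 = 1825 d
L = v × T = 1.458 × 1825 = 2661 m
   = 2.66 km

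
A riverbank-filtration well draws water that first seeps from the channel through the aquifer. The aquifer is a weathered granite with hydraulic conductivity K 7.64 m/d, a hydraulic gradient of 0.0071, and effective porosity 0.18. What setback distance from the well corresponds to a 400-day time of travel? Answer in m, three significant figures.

121 m

Specific discharge q = 7.64 × 0.0071 = 0.05424 m/d
v_s = q/n_e = 0.05424/0.18 = 0.3014 m/d
L = v × T = 0.3014 × 400 = 120.5 m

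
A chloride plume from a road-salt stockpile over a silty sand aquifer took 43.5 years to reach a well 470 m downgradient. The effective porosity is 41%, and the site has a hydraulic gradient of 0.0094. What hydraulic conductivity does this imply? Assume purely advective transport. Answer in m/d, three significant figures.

1.29 m/d

t = 43.5 years = 15880 d
v = L / t = 470 / 15880 = 0.02960 m/d
K = v · n / i = 0.02960 × 0.41 / 0.0094 = 1.29 m/d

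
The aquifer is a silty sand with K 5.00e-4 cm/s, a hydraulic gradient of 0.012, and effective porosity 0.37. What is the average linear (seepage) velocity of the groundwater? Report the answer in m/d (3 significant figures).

K = 5.00e-4 cm/s × 864 = 0.4320 m/d
Darcy flux q = K·i = 0.4320 × 0.012 = 0.005184 m/d
Average linear velocity = 0.005184 / 0.37 = 0.01401 m/d

0.0140 m/d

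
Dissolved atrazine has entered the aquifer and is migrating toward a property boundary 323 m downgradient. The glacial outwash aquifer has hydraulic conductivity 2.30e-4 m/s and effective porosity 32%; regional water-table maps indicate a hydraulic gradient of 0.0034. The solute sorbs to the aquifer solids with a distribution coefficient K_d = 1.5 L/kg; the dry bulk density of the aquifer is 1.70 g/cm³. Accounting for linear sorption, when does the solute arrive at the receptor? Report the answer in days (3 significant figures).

K = 2.30e-4 m/s × 86400 s/d = 19.87 m/d
Specific discharge q = 19.87 × 0.0034 = 0.06756 m/d
Average linear velocity = 0.06756 / 0.32 = 0.2111 m/d
Retardation R = 1 + ρ_b·K_d/n = 1 + 1.70×1.5/0.32 = 8.969
Contaminant velocity v_c = v/R = 0.2111/8.969 = 0.02354 m/d
t = L/v_c = 323/0.02354 = 13720 d

13700 days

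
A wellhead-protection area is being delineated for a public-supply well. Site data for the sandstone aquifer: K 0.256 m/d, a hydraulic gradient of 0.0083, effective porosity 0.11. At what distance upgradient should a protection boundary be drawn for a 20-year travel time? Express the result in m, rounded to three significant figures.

141 m

Darcy flux q = K·i = 0.256 × 0.0083 = 0.002125 m/d
v = Ki/n = 0.256·0.0083/0.11 = 0.01932 m/d
T = 20 yr × 365 = 7300 d
L = v × T = 0.01932 × 7300 = 141.0 m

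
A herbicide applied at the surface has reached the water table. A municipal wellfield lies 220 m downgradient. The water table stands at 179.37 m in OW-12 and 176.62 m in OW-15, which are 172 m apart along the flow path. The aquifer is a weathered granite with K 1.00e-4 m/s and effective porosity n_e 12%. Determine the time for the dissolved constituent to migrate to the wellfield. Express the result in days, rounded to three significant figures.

191 days

Hydraulic gradient i = (179.37 − 176.62) / 172 = 2.75 / 172 = 0.01599
K = 1.00e-4 m/s × 86400 s/d = 8.640 m/d
Darcy flux q = K·i = 8.640 × 0.01599 = 0.1381 m/d
Average linear velocity = 0.1381 / 0.12 = 1.151 m/d
t = L / v = 220 / 1.151 = 191.1 d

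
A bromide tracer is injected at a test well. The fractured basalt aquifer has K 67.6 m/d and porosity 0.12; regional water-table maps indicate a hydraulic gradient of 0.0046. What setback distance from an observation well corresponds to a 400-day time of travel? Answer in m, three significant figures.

Darcy flux q = K·i = 67.6 × 0.0046 = 0.3110 m/d
v = Ki/n = 67.6·0.0046/0.12 = 2.591 m/d
L = v × T = 2.591 × 400 = 1037 m

1040 m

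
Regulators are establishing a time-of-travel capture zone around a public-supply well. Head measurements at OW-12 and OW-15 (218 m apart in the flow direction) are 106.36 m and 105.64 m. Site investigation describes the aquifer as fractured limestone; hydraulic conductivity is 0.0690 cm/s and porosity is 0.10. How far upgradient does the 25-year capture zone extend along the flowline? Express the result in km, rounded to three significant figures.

Hydraulic gradient i = (106.36 − 105.64) / 218 = 0.72 / 218 = 0.003303
K = 0.0690 cm/s × 864 = 59.62 m/d
Darcy flux q = K·i = 59.62 × 0.003303 = 0.1969 m/d
Average linear velocity = 0.1969 / 0.10 = 1.969 m/d
T = 25 yr × 365 = 9125 d
L = v × T = 1.969 × 9125 = 17970 m
   = 18.0 km

18.0 km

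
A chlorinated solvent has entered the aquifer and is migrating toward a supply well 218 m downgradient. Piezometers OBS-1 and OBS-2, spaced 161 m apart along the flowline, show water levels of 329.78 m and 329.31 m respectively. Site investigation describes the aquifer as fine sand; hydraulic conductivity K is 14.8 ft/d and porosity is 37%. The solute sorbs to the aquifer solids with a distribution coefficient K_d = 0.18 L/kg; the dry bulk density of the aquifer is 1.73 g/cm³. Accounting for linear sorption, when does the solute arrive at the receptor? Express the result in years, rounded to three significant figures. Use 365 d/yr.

30.9 years

Hydraulic gradient i = (329.78 − 329.31) / 161 = 0.47 / 161 = 0.002919
K = 14.8 ft/d × 0.3048 = 4.511 m/d
Darcy flux q = K·i = 4.511 × 0.002919 = 0.01317 m/d
Average linear velocity = 0.01317 / 0.37 = 0.03559 m/d
Retardation R = 1 + ρ_b·K_d/n = 1 + 1.73×0.18/0.37 = 1.842
Contaminant velocity v_c = v/R = 0.03559/1.842 = 0.01933 m/d
t = L/v_c = 218/0.01933 = 11280 d
   = 11280/365 = 30.9 yr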